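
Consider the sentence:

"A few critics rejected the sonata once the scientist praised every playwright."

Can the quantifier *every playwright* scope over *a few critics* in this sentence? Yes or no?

*every playwright* occurs within the adjunct clause *once the scientist praised every playwright*.
Since the clause is an adjunct (not a complement), the Adjunct Condition blocks QR across its edge.
There is no licit LF on which *every playwright* c-commands *a few critics*.

No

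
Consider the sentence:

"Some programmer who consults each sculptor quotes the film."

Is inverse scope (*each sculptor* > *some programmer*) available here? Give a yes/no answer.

No

Structurally, *each sculptor* is inside the relative clause *who consults each sculptor*.
The relative clause forms an island for QR, so the quantifier is confined to the head noun's restrictor.
Hence only narrow scope for *each sculptor* (under *some programmer*) survives.
(Only the surface reading survives: one fixed programmer with respect to all the relevant sculptors.)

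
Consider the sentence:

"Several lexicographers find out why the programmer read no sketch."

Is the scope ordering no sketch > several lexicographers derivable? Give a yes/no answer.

No

*no sketch* is embedded in the embedded question *why the programmer read no sketch*.
Embedded questions are wh-islands: a quantifier inside an indirect question cannot QR into the matrix clause.
So the wide-scope reading for *no sketch* is blocked.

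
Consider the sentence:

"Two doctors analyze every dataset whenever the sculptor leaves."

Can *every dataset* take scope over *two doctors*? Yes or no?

Although there is an adjunct clause, *every dataset* is in the main clause, not inside the adjunct.
QR within a single clause is free, so the lower quantifier may take scope over the higher one.
Both orderings are possible: *two doctors* > *every dataset* and *every dataset* > *two doctors*.

Yes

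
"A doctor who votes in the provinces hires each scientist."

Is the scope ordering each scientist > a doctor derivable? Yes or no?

Yes

*each scientist* sits in the matrix clause, not in the relative clause on *a doctor*.
Nothing blocks QR of the lower DP to a position above the higher one, so inverse scope is available.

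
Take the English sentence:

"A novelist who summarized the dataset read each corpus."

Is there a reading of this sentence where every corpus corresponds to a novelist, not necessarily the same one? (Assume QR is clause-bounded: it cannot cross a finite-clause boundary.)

The paraphrase describes the scope ordering *each corpus* > *a novelist*.
*each corpus* is a matrix argument; only *a novelist* is modified by the relative clause *who summarized the dataset*, so the RC island is irrelevant to the target quantifier.
No island intervenes, so both surface and inverse scope are derivable.

Yes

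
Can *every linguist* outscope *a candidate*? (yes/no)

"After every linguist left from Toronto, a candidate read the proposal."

*every linguist* sits inside the adjunct clause *after every linguist left from Toronto*.
The adjunct-island constraint bars QR out of an adverbial clause.
The ordering *every linguist* > *a candidate* is therefore underivable.

No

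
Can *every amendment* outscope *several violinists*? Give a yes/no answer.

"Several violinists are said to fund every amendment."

The matrix predicate is a raising verb, whose infinitival complement is not a scope island — *every amendment* can QR into the matrix clause.
Nothing blocks QR of the lower DP to a position above the higher one, so inverse scope is available.

Yes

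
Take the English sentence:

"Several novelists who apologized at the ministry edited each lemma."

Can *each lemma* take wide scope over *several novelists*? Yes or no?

Although the sentence contains a relative clause (*who apologized at the ministry*), *each lemma* is outside it, in the matrix VP.
With no island boundary between them, the object can take inverse scope over the subject via ordinary QR within the clause.

Yes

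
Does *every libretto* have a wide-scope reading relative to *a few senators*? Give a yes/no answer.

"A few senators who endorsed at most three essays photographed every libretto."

Yes

Although the sentence contains a relative clause (*who endorsed at most three essays*), *every libretto* is outside it, in the matrix VP.
Clause-internal QR can adjoin the lower DP above the subject, yielding the inverse reading.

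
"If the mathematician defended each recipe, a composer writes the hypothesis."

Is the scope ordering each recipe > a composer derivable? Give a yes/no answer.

No

The DP *each recipe* is contained in the adjunct clause *if the mathematician defended each recipe*.
Adverbial clauses are not L-marked, so they are barriers for QR — the quantifier cannot escape the adjunct.
So the wide-scope reading for *each recipe* is blocked.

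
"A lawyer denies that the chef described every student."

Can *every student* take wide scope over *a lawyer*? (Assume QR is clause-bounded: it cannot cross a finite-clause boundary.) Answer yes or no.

*every student* occurs within the finite complement clause *that the chef described every student*.
Given the clause-boundedness assumption, QR cannot cross the finite CP into the matrix.
The inverse ordering *every student* > *a lawyer* is therefore underivable.
(Only the surface reading survives: one fixed lawyer with respect to all the relevant students.)

No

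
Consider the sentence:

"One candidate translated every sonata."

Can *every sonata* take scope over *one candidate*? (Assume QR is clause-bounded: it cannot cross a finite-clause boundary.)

Yes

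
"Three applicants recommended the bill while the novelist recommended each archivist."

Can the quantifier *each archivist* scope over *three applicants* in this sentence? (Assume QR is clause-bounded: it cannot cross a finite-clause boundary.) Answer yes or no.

No

*each archivist* occurs within the adjunct clause *while the novelist recommended each archivist*.
Adjuncts are opaque for quantifier raising; a quantifier in an adjunct stays inside it.
So the wide-scope reading for *each archivist* is blocked.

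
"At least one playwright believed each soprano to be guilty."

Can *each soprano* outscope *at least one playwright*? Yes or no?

Yes

*each soprano* is an ECM subject; ECM complements are not islands, and the embedded quantifier may take matrix scope.
Ordinary QR to a clause-peripheral position gives the wide-scope LF for the lower DP.
Both orderings are possible: *at least one playwright* > *each soprano* and *each soprano* > *at least one playwright*.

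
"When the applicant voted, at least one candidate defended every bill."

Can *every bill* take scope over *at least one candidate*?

Yes

The adjunct clause does not contain *every bill*, which is the matrix object.
Clause-internal QR can adjoin the lower DP above the subject, yielding the inverse reading.
The sentence is scopally ambiguous between *at least one candidate* > *every bill* and *every bill* > *at least one candidate*.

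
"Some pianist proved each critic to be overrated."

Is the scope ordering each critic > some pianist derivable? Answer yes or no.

Yes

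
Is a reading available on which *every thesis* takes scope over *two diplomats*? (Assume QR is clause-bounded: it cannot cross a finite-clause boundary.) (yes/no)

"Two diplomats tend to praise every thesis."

*every thesis* is the object of the infinitival complement of a raising predicate; raising infinitives are transparent for QR, so the two DPs are in effect clausemates.
With no island boundary between them, the object can take inverse scope over the subject via ordinary QR within the clause.

Yes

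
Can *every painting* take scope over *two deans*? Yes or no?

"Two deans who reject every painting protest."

*every painting* is embedded in the relative clause *who reject every painting*.
QR out of a relative clause is ruled out by the relative-clause island constraint.
So the wide-scope reading for *every painting* is blocked.

No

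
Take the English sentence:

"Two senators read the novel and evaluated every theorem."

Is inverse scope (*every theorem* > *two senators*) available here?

No

The target quantifier *every theorem* is part of one conjunct of the coordinate structure (*evaluated every theorem*).
A quantifier cannot raise out of one conjunct of a coordination across the whole coordinate structure — the CSC applies to QR.
So *every theorem* cannot raise high enough to outscope *two senators*; only the surface ordering *two senators* > *every theorem* is available.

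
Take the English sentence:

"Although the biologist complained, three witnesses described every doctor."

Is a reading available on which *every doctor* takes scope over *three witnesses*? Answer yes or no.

Yes

Neither queried DP is inside the adjunct, so the adjunct-island constraint does not apply.
Nothing blocks QR of the lower DP to a position above the higher one, so inverse scope is available.
The sentence is scopally ambiguous between *three witnesses* > *every doctor* and *every doctor* > *three witnesses*.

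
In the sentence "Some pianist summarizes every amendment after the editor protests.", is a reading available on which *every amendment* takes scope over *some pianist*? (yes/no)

Yes

*every amendment* is a matrix argument; the adjunct is an island but the target quantifier is outside it.
Ordinary QR to a clause-peripheral position gives the wide-scope LF for the lower DP.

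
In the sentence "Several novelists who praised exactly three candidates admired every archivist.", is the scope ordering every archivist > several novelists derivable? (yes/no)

Yes

The RC *who praised exactly three candidates* is an island, but *every archivist* is not inside it — it is the matrix object, a clausemate of *several novelists*.
Since no island is crossed, the inverse ordering is licensed alongside surface scope.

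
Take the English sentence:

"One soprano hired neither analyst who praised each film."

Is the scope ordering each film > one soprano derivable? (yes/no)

No

*each film* is embedded in the relative clause *who praised each film* modifying *neither analyst*.
QR out of a relative clause is ruled out by the relative-clause island constraint.
*each film* is confined to the island and cannot take scope over *one soprano*.
(Only the surface reading survives: one fixed soprano with respect to all the relevant films.)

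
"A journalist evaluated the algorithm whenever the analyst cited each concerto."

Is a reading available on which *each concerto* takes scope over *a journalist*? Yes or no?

Structurally, *each concerto* is inside the adjunct clause *whenever the analyst cited each concerto*.
Adjuncts are opaque for quantifier raising; a quantifier in an adjunct stays inside it.
Hence only narrow scope for *each concerto* (under *a journalist*) survives.
(Only the surface reading survives: one fixed journalist with respect to all the relevant concertos.)

No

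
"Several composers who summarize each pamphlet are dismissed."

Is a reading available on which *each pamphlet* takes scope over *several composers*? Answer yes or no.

No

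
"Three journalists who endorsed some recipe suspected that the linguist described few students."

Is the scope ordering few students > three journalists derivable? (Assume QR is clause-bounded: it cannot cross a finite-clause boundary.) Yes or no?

No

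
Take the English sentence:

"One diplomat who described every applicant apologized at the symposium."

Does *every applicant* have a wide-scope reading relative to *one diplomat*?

Structurally, *every applicant* is inside the relative clause *who described every applicant*.
QR out of a relative clause is ruled out by the relative-clause island constraint.
So *every applicant* cannot raise high enough to outscope *one diplomat*; only the surface ordering *one diplomat* > *every applicant* is available.

No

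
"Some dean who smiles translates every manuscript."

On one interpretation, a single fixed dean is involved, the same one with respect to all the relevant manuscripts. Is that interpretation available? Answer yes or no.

Yes

That reading corresponds to *some dean* > *every manuscript*.
Surface scope (*some dean* > *every manuscript*) is always derivable; islands only block QR, not in-situ interpretation.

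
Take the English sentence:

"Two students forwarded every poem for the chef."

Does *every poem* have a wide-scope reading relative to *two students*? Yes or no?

*two students* and *every poem* are co-arguments of the matrix verb, with nothing but a clause-internal boundary between them.
Since no island is crossed, the inverse ordering is licensed alongside surface scope.
Both orderings are possible: *two students* > *every poem* and *every poem* > *two students*.

Yes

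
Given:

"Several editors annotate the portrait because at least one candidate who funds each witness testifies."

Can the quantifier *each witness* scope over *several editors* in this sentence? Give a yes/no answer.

No

Structurally, *each witness* is inside the relative clause *who funds each witness*, which is itself inside the adjunct *because at least one candidate who funds each witness testifies*.
Nested islands: the RC island is itself inside an adjunct island, so wide scope is doubly excluded.
Hence only narrow scope for *each witness* (under *several editors*) survives.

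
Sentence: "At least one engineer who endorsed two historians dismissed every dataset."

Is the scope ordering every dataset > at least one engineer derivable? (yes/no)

Yes

*every dataset* is a matrix argument; only *at least one engineer* is modified by the relative clause *who endorsed two historians*, so the RC island is irrelevant to the target quantifier.
Clause-internal QR can adjoin the lower DP above the subject, yielding the inverse reading.
Both orderings are possible: *at least one engineer* > *every dataset* and *every dataset* > *at least one engineer*.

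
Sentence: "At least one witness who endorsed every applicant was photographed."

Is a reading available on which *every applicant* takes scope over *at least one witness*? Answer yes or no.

No

Structurally, *every applicant* is inside the relative clause *who endorsed every applicant*.
Relative clauses block scope extraction: QR cannot target a position outside the modified NP.
Hence only narrow scope for *every applicant* (under *at least one witness*) survives.
(Only the surface reading survives: one fixed witness with respect to all the relevant applicants.)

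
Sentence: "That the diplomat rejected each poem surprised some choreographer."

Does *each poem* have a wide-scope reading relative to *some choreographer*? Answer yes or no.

No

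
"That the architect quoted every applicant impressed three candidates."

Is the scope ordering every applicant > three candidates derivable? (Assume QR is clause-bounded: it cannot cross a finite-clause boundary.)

*every applicant* is embedded in the sentential subject *that the architect quoted every applicant*.
The Sentential Subject Constraint rules out raising the quantifier out of the that-clause subject.
*every applicant* > *three candidates* would require crossing that boundary, which is illicit.

No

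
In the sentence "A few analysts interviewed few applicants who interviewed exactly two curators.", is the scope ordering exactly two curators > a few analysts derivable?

No

The DP *exactly two curators* is contained in the relative clause *who interviewed exactly two curators* modifying *few applicants*.
A relative clause is a scope island — quantifier raising cannot cross its boundary.
So the wide-scope reading for *exactly two curators* is blocked.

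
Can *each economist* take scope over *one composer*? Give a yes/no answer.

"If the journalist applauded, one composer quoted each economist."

The adjunct island is irrelevant here — *each economist* and *one composer* are both in the matrix clause.
Ordinary QR to a clause-peripheral position gives the wide-scope LF for the lower DP.

Yes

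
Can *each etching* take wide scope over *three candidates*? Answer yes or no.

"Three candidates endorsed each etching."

Both DPs are arguments of the same predicate; there is no clause or island boundary between them.
Clause-internal QR can adjoin the lower DP above the subject, yielding the inverse reading.

Yes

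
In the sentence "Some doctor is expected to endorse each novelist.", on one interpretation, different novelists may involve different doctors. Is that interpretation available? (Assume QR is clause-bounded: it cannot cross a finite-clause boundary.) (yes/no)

The described interpretation is the *each novelist* > *some doctor* scoping.
The matrix predicate is a raising verb, whose infinitival complement is not a scope island — *each novelist* can QR into the matrix clause.
Ordinary QR to a clause-peripheral position gives the wide-scope LF for the lower DP.
Both orderings are possible: *some doctor* > *each novelist* and *each novelist* > *some doctor*.

Yes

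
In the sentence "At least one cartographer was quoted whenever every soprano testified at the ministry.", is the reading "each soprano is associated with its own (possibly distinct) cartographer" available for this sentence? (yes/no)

The paraphrase describes the scope ordering *every soprano* > *at least one cartographer*.
The target quantifier *every soprano* is part of the adjunct clause *whenever every soprano testified at the ministry*.
Adjuncts are opaque for quantifier raising; a quantifier in an adjunct stays inside it.
Hence only narrow scope for *every soprano* (under *at least one cartographer*) survives.

No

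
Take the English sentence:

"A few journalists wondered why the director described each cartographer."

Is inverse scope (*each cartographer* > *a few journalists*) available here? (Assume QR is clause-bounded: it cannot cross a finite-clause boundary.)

Structurally, *each cartographer* is inside the embedded question *why the director described each cartographer*.
An indirect question is a wh-island; the filled [Spec,CP] blocks QR across the CP edge.
There is no licit LF on which *each cartographer* c-commands *a few journalists*.

No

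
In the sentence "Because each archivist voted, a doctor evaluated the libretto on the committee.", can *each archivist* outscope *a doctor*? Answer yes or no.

*each archivist* sits inside the adjunct clause *because each archivist voted*.
Adverbial clauses are not L-marked, so they are barriers for QR — the quantifier cannot escape the adjunct.
*each archivist* is confined to the island and cannot take scope over *a doctor*.

No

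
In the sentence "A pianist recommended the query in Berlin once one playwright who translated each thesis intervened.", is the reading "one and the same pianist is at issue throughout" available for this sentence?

Yes

This is the *a pianist* > *each thesis* reading.
That is the surface-scope ordering, which is always one of the available readings — island constraints only ever restrict inverse scope.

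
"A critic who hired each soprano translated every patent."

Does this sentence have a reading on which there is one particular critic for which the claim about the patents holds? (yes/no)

Yes

That reading corresponds to *a critic* > *every patent*.
Nothing needs to raise for *a critic* > *every patent*, so no island constraint is at stake.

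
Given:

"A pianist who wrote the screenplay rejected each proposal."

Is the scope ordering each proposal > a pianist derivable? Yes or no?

Yes

The RC *who wrote the screenplay* is an island, but *each proposal* is not inside it — it is the matrix object, a clausemate of *a pianist*.
Since no island is crossed, the inverse ordering is licensed alongside surface scope.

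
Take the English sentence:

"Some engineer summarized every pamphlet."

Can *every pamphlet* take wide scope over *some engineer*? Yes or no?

Yes

*every pamphlet* and *some engineer* are in the same minimal clause.
With no island boundary between them, the object can take inverse scope over the subject via ordinary QR within the clause.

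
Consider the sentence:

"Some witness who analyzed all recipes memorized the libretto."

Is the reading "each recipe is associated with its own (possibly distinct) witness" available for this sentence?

No

That reading corresponds to *all recipes* > *some witness*.
Structurally, *all recipes* is inside the relative clause *who analyzed all recipes*.
QR out of a relative clause is ruled out by the relative-clause island constraint.
So the wide-scope reading for *all recipes* is blocked.
(Only the surface reading survives: one fixed witness with respect to all the relevant recipes.)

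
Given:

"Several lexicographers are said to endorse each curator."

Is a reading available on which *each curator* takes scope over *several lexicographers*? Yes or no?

Yes

Infinitival complements of raising predicates do not block QR; *each curator* and *several lexicographers* are effectively clausemates.
Ordinary QR to a clause-peripheral position gives the wide-scope LF for the lower DP.
So *each curator* > *several lexicographers* is among the available readings.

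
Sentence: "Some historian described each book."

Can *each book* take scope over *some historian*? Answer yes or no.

Yes

*each book* is the matrix object and *some historian* the matrix subject; the two are clausemates.
Nothing blocks QR of the lower DP to a position above the higher one, so inverse scope is available.
So *each book* > *some historian* is among the available readings.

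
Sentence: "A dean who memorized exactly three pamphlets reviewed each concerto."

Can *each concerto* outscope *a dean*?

The relative clause *who memorized exactly three pamphlets* modifies *a dean*, but *each concerto* is not inside that relative clause — it is an argument of the matrix verb.
With no island boundary between them, the object can take inverse scope over the subject via ordinary QR within the clause.
Both orderings are possible: *a dean* > *each concerto* and *each concerto* > *a dean*.

Yes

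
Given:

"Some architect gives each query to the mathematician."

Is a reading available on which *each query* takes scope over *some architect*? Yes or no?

Yes

*each query* is the matrix object and *some architect* the matrix subject; the two are clausemates.
Since no island is crossed, the inverse ordering is licensed alongside surface scope.
Both orderings are possible: *some architect* > *each query* and *each query* > *some architect*.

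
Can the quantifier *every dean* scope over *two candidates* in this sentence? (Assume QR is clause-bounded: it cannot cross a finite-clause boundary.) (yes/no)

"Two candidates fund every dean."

*every dean* is the matrix object and *two candidates* the matrix subject; the two are clausemates.
With no island boundary between them, the object can take inverse scope over the subject via ordinary QR within the clause.

Yes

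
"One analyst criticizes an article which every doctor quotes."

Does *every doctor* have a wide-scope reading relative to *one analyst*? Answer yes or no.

No

*every doctor* occurs within the relative clause *which every doctor quotes* modifying *an article*.
The relative clause forms an island for QR, so the quantifier is confined to the head noun's restrictor.
*every doctor* > *one analyst* would require crossing that boundary, which is illicit.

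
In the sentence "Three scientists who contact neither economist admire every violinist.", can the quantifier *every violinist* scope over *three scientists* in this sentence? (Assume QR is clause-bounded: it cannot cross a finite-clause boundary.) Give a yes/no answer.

*every violinist* is a matrix argument; only *three scientists* is modified by the relative clause *who contact neither economist*, so the RC island is irrelevant to the target quantifier.
With no island boundary between them, the object can take inverse scope over the subject via ordinary QR within the clause.

Yes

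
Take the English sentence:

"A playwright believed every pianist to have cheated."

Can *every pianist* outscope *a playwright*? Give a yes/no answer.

The ECM infinitive is scope-transparent — *every pianist* is free to raise above *a playwright*.
Ordinary QR to a clause-peripheral position gives the wide-scope LF for the lower DP.

Yes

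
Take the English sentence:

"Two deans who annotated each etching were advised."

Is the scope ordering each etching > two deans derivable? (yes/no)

No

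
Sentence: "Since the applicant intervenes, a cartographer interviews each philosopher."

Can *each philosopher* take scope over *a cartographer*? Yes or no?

The adjunct clause does not contain *each philosopher*, which is the matrix object.
Clause-internal QR can adjoin the lower DP above the subject, yielding the inverse reading.
The sentence is scopally ambiguous between *a cartographer* > *each philosopher* and *each philosopher* > *a cartographer*.

Yes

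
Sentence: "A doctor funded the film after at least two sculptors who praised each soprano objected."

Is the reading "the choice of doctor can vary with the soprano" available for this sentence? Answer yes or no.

The described interpretation is the *each soprano* > *a doctor* scoping.
*each soprano* occurs within the relative clause *who praised each soprano*, which is itself inside the adjunct *after at least two sculptors who praised each soprano objected*.
Even if one barrier were somehow void, the other would still block QR.
There is no licit LF on which *each soprano* c-commands *a doctor*.

No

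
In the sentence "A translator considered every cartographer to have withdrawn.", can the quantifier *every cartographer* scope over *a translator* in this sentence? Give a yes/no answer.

This is an ECM construction: *every cartographer* is the infinitival subject, Case-marked by the matrix verb, and the infinitive is transparent for QR.
Since no island is crossed, the inverse ordering is licensed alongside surface scope.

Yes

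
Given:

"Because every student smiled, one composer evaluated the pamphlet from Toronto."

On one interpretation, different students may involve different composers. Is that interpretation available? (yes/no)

No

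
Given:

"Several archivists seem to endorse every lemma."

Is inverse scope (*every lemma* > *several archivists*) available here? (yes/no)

Yes

*every lemma* is inside a raising infinitive, which is transparent to QR (no CP barrier), so it behaves as a matrix argument.
No island intervenes, so both surface and inverse scope are derivable.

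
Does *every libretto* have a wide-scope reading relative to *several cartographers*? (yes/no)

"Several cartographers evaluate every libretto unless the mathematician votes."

Neither queried DP is inside the adjunct, so the adjunct-island constraint does not apply.
QR within a single clause is free, so the lower quantifier may take scope over the higher one.

Yes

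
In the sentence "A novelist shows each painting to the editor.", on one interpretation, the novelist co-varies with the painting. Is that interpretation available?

The paraphrase describes the scope ordering *each painting* > *a novelist*.
*a novelist* and *each painting* are co-arguments of the matrix verb, with nothing but a clause-internal boundary between them.
Clause-internal QR can adjoin the lower DP above the subject, yielding the inverse reading.
Both orderings are possible: *a novelist* > *each painting* and *each painting* > *a novelist*.

Yes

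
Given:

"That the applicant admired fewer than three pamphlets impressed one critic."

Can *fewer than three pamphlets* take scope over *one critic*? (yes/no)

No

Structurally, *fewer than three pamphlets* is inside the sentential subject *that the applicant admired fewer than three pamphlets*.
Subjects — clausal subjects included — are islands for extraction, and QR is no exception.
*fewer than three pamphlets* is confined to the island and cannot take scope over *one critic*.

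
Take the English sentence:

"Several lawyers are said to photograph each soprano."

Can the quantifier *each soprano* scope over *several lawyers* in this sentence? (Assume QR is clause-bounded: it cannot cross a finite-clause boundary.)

Yes

Raising constructions are monoclausal for scope purposes; *each soprano* is not separated from *several lawyers* by any island.
Since no island is crossed, the inverse ordering is licensed alongside surface scope.
Both orderings are possible: *several lawyers* > *each soprano* and *each soprano* > *several lawyers*.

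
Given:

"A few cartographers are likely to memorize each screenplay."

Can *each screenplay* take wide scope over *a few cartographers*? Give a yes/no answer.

Yes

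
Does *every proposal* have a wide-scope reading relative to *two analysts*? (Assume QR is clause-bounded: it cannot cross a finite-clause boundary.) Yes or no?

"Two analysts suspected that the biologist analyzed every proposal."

No

Structurally, *every proposal* is inside the finite complement clause *that the biologist analyzed every proposal*.
With QR restricted to its own tensed clause, the embedded quantifier cannot reach a matrix scope position.
The inverse ordering *every proposal* > *two analysts* is therefore underivable.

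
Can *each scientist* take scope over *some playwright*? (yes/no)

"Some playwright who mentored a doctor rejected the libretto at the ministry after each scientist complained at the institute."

No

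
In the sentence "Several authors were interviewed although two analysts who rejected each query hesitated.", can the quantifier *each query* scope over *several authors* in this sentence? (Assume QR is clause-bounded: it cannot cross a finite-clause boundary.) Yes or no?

No

*each query* sits inside the relative clause *who rejected each query*, which is itself inside the adjunct *although two analysts who rejected each query hesitated*.
Two island boundaries intervene — the relative clause and the adjunct. Either alone would block QR.
So *each query* cannot raise to a position above *several authors*.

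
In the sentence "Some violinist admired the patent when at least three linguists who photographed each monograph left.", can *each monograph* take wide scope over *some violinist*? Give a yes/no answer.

*each monograph* occurs within the relative clause *who photographed each monograph*, which is itself inside the adjunct *when at least three linguists who photographed each monograph left*.
Nested islands: the RC island is itself inside an adjunct island, so wide scope is doubly excluded.
There is no licit LF on which *each monograph* c-commands *some violinist*.
(Only the surface reading survives: one fixed violinist with respect to all the relevant monographs.)

No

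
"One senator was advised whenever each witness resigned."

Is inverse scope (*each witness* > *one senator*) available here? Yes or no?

No

Structurally, *each witness* is inside the adjunct clause *whenever each witness resigned*.
Scope out of an adjunct clause is unavailable: QR respects the adjunct-island constraint.
*each witness* is confined to the island and cannot take scope over *one senator*.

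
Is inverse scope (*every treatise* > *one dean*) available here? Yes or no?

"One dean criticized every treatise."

*one dean* and *every treatise* are co-arguments of the matrix verb, with nothing but a clause-internal boundary between them.
Nothing blocks QR of the lower DP to a position above the higher one, so inverse scope is available.

Yes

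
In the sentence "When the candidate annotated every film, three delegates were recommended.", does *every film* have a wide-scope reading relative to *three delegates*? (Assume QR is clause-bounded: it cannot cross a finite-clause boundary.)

*every film* occurs within the adjunct clause *when the candidate annotated every film*.
Adjunct clauses are scope islands: a quantifier inside an adjunct cannot raise into the matrix clause.
*every film* > *three delegates* would require crossing that boundary, which is illicit.

No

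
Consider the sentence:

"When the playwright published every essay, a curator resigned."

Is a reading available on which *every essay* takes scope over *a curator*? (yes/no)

No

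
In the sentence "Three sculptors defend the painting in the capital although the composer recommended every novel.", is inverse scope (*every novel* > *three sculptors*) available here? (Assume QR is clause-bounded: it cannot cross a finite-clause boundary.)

The DP *every novel* is contained in the adjunct clause *although the composer recommended every novel*.
Adjunct clauses are scope islands: a quantifier inside an adjunct cannot raise into the matrix clause.
So the wide-scope reading for *every novel* is blocked.

No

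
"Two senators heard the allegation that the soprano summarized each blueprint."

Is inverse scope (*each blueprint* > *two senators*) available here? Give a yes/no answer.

No

The DP *each blueprint* is contained in the complex NP *the allegation that the soprano summarized each blueprint*.
The Complex NP Constraint bars QR out of the complement clause of a noun.
Hence only narrow scope for *each blueprint* (under *two senators*) survives.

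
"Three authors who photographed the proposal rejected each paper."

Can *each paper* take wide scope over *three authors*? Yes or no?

Yes

The RC *who photographed the proposal* is an island, but *each paper* is not inside it — it is the matrix object, a clausemate of *three authors*.
Since no island is crossed, the inverse ordering is licensed alongside surface scope.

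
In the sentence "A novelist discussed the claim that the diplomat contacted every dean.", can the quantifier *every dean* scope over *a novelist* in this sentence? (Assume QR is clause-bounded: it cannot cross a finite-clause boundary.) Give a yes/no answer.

No

*every dean* occurs within the complex NP *the claim that the diplomat contacted every dean*.
A that-clause complement to a noun is an island; QR cannot cross the NP boundary.
*every dean* > *a novelist* would require crossing that boundary, which is illicit.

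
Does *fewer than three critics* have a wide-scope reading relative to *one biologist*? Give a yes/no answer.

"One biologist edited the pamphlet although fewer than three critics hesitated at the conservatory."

No

*fewer than three critics* sits inside the adjunct clause *although fewer than three critics hesitated at the conservatory*.
Adjunct clauses are scope islands: a quantifier inside an adjunct cannot raise into the matrix clause.
There is no licit LF on which *fewer than three critics* c-commands *one biologist*.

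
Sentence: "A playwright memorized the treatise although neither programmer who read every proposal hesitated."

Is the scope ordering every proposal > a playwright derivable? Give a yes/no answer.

*every proposal* occurs within the relative clause *who read every proposal*, which is itself inside the adjunct *although neither programmer who read every proposal hesitated*.
The quantifier would have to escape first the RC and then the adjunct — two independent island violations.
*every proposal* > *a playwright* would require crossing that boundary, which is illicit.

No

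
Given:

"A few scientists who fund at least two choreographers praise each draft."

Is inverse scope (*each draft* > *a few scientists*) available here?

Yes

*each draft* sits in the matrix clause, not in the relative clause on *a few scientists*.
QR within a single clause is free, so the lower quantifier may take scope over the higher one.
So *each draft* > *a few scientists* is among the available readings.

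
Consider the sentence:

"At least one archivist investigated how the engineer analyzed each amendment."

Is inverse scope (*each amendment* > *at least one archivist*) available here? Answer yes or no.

*each amendment* is embedded in the embedded question *how the engineer analyzed each amendment*.
The wh-island constraint blocks QR out of an embedded interrogative.
The inverse ordering *each amendment* > *at least one archivist* is therefore underivable.

No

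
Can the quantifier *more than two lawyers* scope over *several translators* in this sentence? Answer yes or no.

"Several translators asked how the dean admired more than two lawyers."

No

*more than two lawyers* sits inside the embedded question *how the dean admired more than two lawyers*.
Embedded wh-clauses are opaque for QR, so the quantifier stays inside the question.
So *more than two lawyers* cannot raise high enough to outscope *several translators*; only the surface ordering *several translators* > *more than two lawyers* is available.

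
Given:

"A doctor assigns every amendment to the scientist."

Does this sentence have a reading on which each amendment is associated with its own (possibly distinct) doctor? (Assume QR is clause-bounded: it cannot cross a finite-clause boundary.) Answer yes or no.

Yes

This is the *every amendment* > *a doctor* reading.
*a doctor* and *every amendment* are co-arguments of the matrix verb, with nothing but a clause-internal boundary between them.
With no island boundary between them, the object can take inverse scope over the subject via ordinary QR within the clause.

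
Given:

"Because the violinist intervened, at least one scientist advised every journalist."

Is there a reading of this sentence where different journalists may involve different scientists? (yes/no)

The paraphrase describes the scope ordering *every journalist* > *at least one scientist*.
Although there is an adjunct clause, *every journalist* is in the main clause, not inside the adjunct.
Clause-internal QR can adjoin the lower DP above the subject, yielding the inverse reading.

Yes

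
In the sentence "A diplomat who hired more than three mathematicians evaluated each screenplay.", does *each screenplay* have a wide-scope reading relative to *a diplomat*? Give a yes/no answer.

Although the sentence contains a relative clause (*who hired more than three mathematicians*), *each screenplay* is outside it, in the matrix VP.
No island intervenes, so both surface and inverse scope are derivable.

Yes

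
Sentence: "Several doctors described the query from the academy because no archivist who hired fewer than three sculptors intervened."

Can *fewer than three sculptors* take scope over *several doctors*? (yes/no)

Structurally, *fewer than three sculptors* is inside the relative clause *who hired fewer than three sculptors*, which is itself inside the adjunct *because no archivist who hired fewer than three sculptors intervened*.
Two island boundaries intervene — the relative clause and the adjunct. Either alone would block QR.
The inverse ordering *fewer than three sculptors* > *several doctors* is therefore underivable.

No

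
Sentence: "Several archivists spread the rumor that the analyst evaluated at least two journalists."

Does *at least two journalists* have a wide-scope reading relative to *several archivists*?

No

*at least two journalists* sits inside the complex NP *the rumor that the analyst evaluated at least two journalists*.
The complex NP is opaque for QR — the quantifier is frozen inside the noun's complement.
So *at least two journalists* cannot raise to a position above *several archivists*.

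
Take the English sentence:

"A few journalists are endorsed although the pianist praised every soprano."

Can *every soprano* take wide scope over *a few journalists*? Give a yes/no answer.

*every soprano* sits inside the adjunct clause *although the pianist praised every soprano*.
Adjuncts are opaque for quantifier raising; a quantifier in an adjunct stays inside it.
So *every soprano* cannot raise to a position above *a few journalists*.

No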